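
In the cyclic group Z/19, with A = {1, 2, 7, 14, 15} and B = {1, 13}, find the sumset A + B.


Work in Z/19Z: reduce every sum a + b modulo 19.
Enumerate all 10 pairs:
a = 1: 1+1=2, 1+13=14
a = 2: 2+1=3, 2+13=15
a = 7: 7+1=8, 7+13=1
a = 14: 14+1=15, 14+13=8
a = 15: 15+1=16, 15+13=9
Distinct residues collected: {1, 2, 3, 8, 9, 14, 15, 16}
|A + B| = 8 (out of 19 total residues).

A + B = {1, 2, 3, 8, 9, 14, 15, 16}


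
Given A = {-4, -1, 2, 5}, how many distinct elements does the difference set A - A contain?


A - A = {a - a' : a, a' ∈ A}; |A| = 4.
Bounds: 2|A|-1 ≤ |A - A| ≤ |A|² - |A| + 1, i.e. 7 ≤ |A - A| ≤ 13.
Note: 0 ∈ A - A always (from a - a). The set is symmetric: if d ∈ A - A then -d ∈ A - A.
Enumerate nonzero differences d = a - a' with a > a' (then include -d):
Positive differences: {3, 6, 9}
Full difference set: {0} ∪ (positive diffs) ∪ (negative diffs).
|A - A| = 1 + 2·3 = 7 (matches direct enumeration: 7).

|A - A| = 7


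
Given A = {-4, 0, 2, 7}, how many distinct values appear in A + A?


A + A = {a + a' : a, a' ∈ A}; |A| = 4.
General bounds: 2|A| - 1 ≤ |A + A| ≤ |A|(|A|+1)/2, i.e. 7 ≤ |A + A| ≤ 10.
Lower bound 2|A|-1 is attained iff A is an arithmetic progression.
Enumerate sums a + a' for a ≤ a' (symmetric, so this suffices):
a = -4: -4+-4=-8, -4+0=-4, -4+2=-2, -4+7=3
a = 0: 0+0=0, 0+2=2, 0+7=7
a = 2: 2+2=4, 2+7=9
a = 7: 7+7=14
Distinct sums: {-8, -4, -2, 0, 2, 3, 4, 7, 9, 14}
|A + A| = 10

|A + A| = 10


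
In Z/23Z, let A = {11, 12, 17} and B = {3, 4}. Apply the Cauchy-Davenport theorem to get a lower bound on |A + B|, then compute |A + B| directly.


Cauchy-Davenport: |A + B| ≥ min(p, |A| + |B| - 1) for A, B nonempty in Z/pZ.
|A| = 3, |B| = 2, p = 23.
CD lower bound = min(23, 3 + 2 - 1) = min(23, 4) = 4.
Compute A + B mod 23 directly:
a = 11: 11+3=14, 11+4=15
a = 12: 12+3=15, 12+4=16
a = 17: 17+3=20, 17+4=21
A + B = {14, 15, 16, 20, 21}, so |A + B| = 5.
Verify: 5 ≥ 4? Yes ✓.

CD lower bound = 4, actual |A + B| = 5.


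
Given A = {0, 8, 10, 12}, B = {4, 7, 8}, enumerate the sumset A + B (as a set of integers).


A + B = {a + b : a ∈ A, b ∈ B}.
Enumerate all |A|·|B| = 4·3 = 12 pairs (a, b) and collect distinct sums.
a = 0: 0+4=4, 0+7=7, 0+8=8
a = 8: 8+4=12, 8+7=15, 8+8=16
a = 10: 10+4=14, 10+7=17, 10+8=18
a = 12: 12+4=16, 12+7=19, 12+8=20
Collecting distinct sums: A + B = {4, 7, 8, 12, 14, 15, 16, 17, 18, 19, 20}
|A + B| = 11

A + B = {4, 7, 8, 12, 14, 15, 16, 17, 18, 19, 20}


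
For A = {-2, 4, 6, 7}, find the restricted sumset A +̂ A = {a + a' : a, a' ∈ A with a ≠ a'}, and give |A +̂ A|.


Restricted sumset: A +̂ A = {a + a' : a ∈ A, a' ∈ A, a ≠ a'}.
Equivalently, take A + A and drop any sum 2a that is achievable ONLY as a + a for a ∈ A (i.e. sums representable only with equal summands).
Enumerate pairs (a, a') with a < a' (symmetric, so each unordered pair gives one sum; this covers all a ≠ a'):
  -2 + 4 = 2
  -2 + 6 = 4
  -2 + 7 = 5
  4 + 6 = 10
  4 + 7 = 11
  6 + 7 = 13
Collected distinct sums: {2, 4, 5, 10, 11, 13}
|A +̂ A| = 6
(Reference bound: |A +̂ A| ≥ 2|A| - 3 for |A| ≥ 2, with |A| = 4 giving ≥ 5.)

|A +̂ A| = 6


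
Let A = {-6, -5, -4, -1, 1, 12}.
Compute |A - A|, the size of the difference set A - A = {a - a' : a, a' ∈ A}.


A - A = {a - a' : a, a' ∈ A}; |A| = 6.
Bounds: 2|A|-1 ≤ |A - A| ≤ |A|² - |A| + 1, i.e. 11 ≤ |A - A| ≤ 31.
Note: 0 ∈ A - A always (from a - a). The set is symmetric: if d ∈ A - A then -d ∈ A - A.
Enumerate nonzero differences d = a - a' with a > a' (then include -d):
Positive differences: {1, 2, 3, 4, 5, 6, 7, 11, 13, 16, 17, 18}
Full difference set: {0} ∪ (positive diffs) ∪ (negative diffs).
|A - A| = 1 + 2·12 = 25 (matches direct enumeration: 25).

|A - A| = 25


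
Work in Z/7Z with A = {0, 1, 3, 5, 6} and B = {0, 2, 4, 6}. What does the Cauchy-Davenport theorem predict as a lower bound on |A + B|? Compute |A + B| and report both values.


Cauchy-Davenport: |A + B| ≥ min(p, |A| + |B| - 1) for A, B nonempty in Z/pZ.
|A| = 5, |B| = 4, p = 7.
CD lower bound = min(7, 5 + 4 - 1) = min(7, 8) = 7.
Compute A + B mod 7 directly:
a = 0: 0+0=0, 0+2=2, 0+4=4, 0+6=6
a = 1: 1+0=1, 1+2=3, 1+4=5, 1+6=0
a = 3: 3+0=3, 3+2=5, 3+4=0, 3+6=2
a = 5: 5+0=5, 5+2=0, 5+4=2, 5+6=4
a = 6: 6+0=6, 6+2=1, 6+4=3, 6+6=5
A + B = {0, 1, 2, 3, 4, 5, 6}, so |A + B| = 7.
Verify: 7 ≥ 7? Yes ✓.

CD lower bound = 7, actual |A + B| = 7.


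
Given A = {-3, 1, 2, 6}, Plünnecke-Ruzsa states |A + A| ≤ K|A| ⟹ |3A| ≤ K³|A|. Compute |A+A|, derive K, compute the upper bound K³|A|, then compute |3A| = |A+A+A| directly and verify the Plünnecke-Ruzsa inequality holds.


|A| = 4.
Step 1: Compute A + A by enumerating all 16 pairs.
A + A = {-6, -2, -1, 2, 3, 4, 7, 8, 12}, so |A + A| = 9.
Step 2: Doubling constant K = |A + A|/|A| = 9/4 = 9/4 ≈ 2.2500.
Step 3: Plünnecke-Ruzsa gives |3A| ≤ K³·|A| = (2.2500)³ · 4 ≈ 45.5625.
Step 4: Compute 3A = A + A + A directly by enumerating all triples (a,b,c) ∈ A³; |3A| = 16.
Step 5: Check 16 ≤ 45.5625? Yes ✓.

K = 9/4, Plünnecke-Ruzsa bound K³|A| ≈ 45.5625, |3A| = 16, inequality holds.


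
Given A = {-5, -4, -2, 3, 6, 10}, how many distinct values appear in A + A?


A + A = {a + a' : a, a' ∈ A}; |A| = 6.
General bounds: 2|A| - 1 ≤ |A + A| ≤ |A|(|A|+1)/2, i.e. 11 ≤ |A + A| ≤ 21.
Lower bound 2|A|-1 is attained iff A is an arithmetic progression.
Enumerate sums a + a' for a ≤ a' (symmetric, so this suffices):
a = -5: -5+-5=-10, -5+-4=-9, -5+-2=-7, -5+3=-2, -5+6=1, -5+10=5
a = -4: -4+-4=-8, -4+-2=-6, -4+3=-1, -4+6=2, -4+10=6
a = -2: -2+-2=-4, -2+3=1, -2+6=4, -2+10=8
a = 3: 3+3=6, 3+6=9, 3+10=13
a = 6: 6+6=12, 6+10=16
a = 10: 10+10=20
Distinct sums: {-10, -9, -8, -7, -6, -4, -2, -1, 1, 2, 4, 5, 6, 8, 9, 12, 13, 16, 20}
|A + A| = 19

|A + A| = 19


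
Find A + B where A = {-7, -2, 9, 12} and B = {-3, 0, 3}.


A + B = {a + b : a ∈ A, b ∈ B}.
Enumerate all |A|·|B| = 4·3 = 12 pairs (a, b) and collect distinct sums.
a = -7: -7+-3=-10, -7+0=-7, -7+3=-4
a = -2: -2+-3=-5, -2+0=-2, -2+3=1
a = 9: 9+-3=6, 9+0=9, 9+3=12
a = 12: 12+-3=9, 12+0=12, 12+3=15
Collecting distinct sums: A + B = {-10, -7, -5, -4, -2, 1, 6, 9, 12, 15}
|A + B| = 10

A + B = {-10, -7, -5, -4, -2, 1, 6, 9, 12, 15}


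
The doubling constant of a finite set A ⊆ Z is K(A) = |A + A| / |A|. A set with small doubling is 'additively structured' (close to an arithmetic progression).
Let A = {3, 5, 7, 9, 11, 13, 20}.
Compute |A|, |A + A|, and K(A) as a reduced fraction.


|A| = 7.
Compute A + A by enumerating all 49 pairs.
A + A = {6, 8, 10, 12, 14, 16, 18, 20, 22, 23, 24, 25, 26, 27, 29, 31, 33, 40}, so |A + A| = 18.
K = |A + A| / |A| = 18/7 (already in lowest terms) ≈ 2.5714.
Reference: AP of size 7 gives K = 13/7 ≈ 1.8571; a fully generic set of size 7 gives K ≈ 4.0000.

|A| = 7, |A + A| = 18, K = 18/7.


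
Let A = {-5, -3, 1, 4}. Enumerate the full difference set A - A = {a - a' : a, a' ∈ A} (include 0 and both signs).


A - A = {a - a' : a, a' ∈ A}.
Compute a - a' for each ordered pair (a, a'):
a = -5: -5--5=0, -5--3=-2, -5-1=-6, -5-4=-9
a = -3: -3--5=2, -3--3=0, -3-1=-4, -3-4=-7
a = 1: 1--5=6, 1--3=4, 1-1=0, 1-4=-3
a = 4: 4--5=9, 4--3=7, 4-1=3, 4-4=0
Collecting distinct values (and noting 0 appears from a-a):
A - A = {-9, -7, -6, -4, -3, -2, 0, 2, 3, 4, 6, 7, 9}
|A - A| = 13

A - A = {-9, -7, -6, -4, -3, -2, 0, 2, 3, 4, 6, 7, 9}


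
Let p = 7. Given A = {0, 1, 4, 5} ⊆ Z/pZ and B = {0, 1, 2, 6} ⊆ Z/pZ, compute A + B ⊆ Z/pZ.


Work in Z/7Z: reduce every sum a + b modulo 7.
Enumerate all 16 pairs:
a = 0: 0+0=0, 0+1=1, 0+2=2, 0+6=6
a = 1: 1+0=1, 1+1=2, 1+2=3, 1+6=0
a = 4: 4+0=4, 4+1=5, 4+2=6, 4+6=3
a = 5: 5+0=5, 5+1=6, 5+2=0, 5+6=4
Distinct residues collected: {0, 1, 2, 3, 4, 5, 6}
|A + B| = 7 (out of 7 total residues).

A + B = {0, 1, 2, 3, 4, 5, 6}


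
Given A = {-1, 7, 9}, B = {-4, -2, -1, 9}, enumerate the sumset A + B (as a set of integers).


A + B = {a + b : a ∈ A, b ∈ B}.
Enumerate all |A|·|B| = 3·4 = 12 pairs (a, b) and collect distinct sums.
a = -1: -1+-4=-5, -1+-2=-3, -1+-1=-2, -1+9=8
a = 7: 7+-4=3, 7+-2=5, 7+-1=6, 7+9=16
a = 9: 9+-4=5, 9+-2=7, 9+-1=8, 9+9=18
Collecting distinct sums: A + B = {-5, -3, -2, 3, 5, 6, 7, 8, 16, 18}
|A + B| = 10

A + B = {-5, -3, -2, 3, 5, 6, 7, 8, 16, 18}


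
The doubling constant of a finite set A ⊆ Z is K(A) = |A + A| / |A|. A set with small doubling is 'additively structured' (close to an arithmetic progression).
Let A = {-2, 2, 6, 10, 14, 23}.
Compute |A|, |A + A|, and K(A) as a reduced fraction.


|A| = 6.
Compute A + A by enumerating all 36 pairs.
A + A = {-4, 0, 4, 8, 12, 16, 20, 21, 24, 25, 28, 29, 33, 37, 46}, so |A + A| = 15.
K = |A + A| / |A| = 15/6 = 5/2 ≈ 2.5000.
Reference: AP of size 6 gives K = 11/6 ≈ 1.8333; a fully generic set of size 6 gives K ≈ 3.5000.

|A| = 6, |A + A| = 15, K = 15/6 = 5/2.


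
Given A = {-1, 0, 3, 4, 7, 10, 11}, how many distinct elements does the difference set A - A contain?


A - A = {a - a' : a, a' ∈ A}; |A| = 7.
Bounds: 2|A|-1 ≤ |A - A| ≤ |A|² - |A| + 1, i.e. 13 ≤ |A - A| ≤ 43.
Note: 0 ∈ A - A always (from a - a). The set is symmetric: if d ∈ A - A then -d ∈ A - A.
Enumerate nonzero differences d = a - a' with a > a' (then include -d):
Positive differences: {1, 3, 4, 5, 6, 7, 8, 10, 11, 12}
Full difference set: {0} ∪ (positive diffs) ∪ (negative diffs).
|A - A| = 1 + 2·10 = 21 (matches direct enumeration: 21).

|A - A| = 21


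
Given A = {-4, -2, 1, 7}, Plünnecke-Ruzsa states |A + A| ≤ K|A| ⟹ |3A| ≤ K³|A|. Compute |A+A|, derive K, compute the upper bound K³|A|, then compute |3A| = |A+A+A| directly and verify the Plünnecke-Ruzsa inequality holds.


|A| = 4.
Step 1: Compute A + A by enumerating all 16 pairs.
A + A = {-8, -6, -4, -3, -1, 2, 3, 5, 8, 14}, so |A + A| = 10.
Step 2: Doubling constant K = |A + A|/|A| = 10/4 = 10/4 ≈ 2.5000.
Step 3: Plünnecke-Ruzsa gives |3A| ≤ K³·|A| = (2.5000)³ · 4 ≈ 62.5000.
Step 4: Compute 3A = A + A + A directly by enumerating all triples (a,b,c) ∈ A³; |3A| = 19.
Step 5: Check 19 ≤ 62.5000? Yes ✓.

K = 10/4, Plünnecke-Ruzsa bound K³|A| ≈ 62.5000, |3A| = 19, inequality holds.


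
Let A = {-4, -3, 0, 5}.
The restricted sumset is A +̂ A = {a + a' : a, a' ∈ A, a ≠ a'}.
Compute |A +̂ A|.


Restricted sumset: A +̂ A = {a + a' : a ∈ A, a' ∈ A, a ≠ a'}.
Equivalently, take A + A and drop any sum 2a that is achievable ONLY as a + a for a ∈ A (i.e. sums representable only with equal summands).
Enumerate pairs (a, a') with a < a' (symmetric, so each unordered pair gives one sum; this covers all a ≠ a'):
  -4 + -3 = -7
  -4 + 0 = -4
  -4 + 5 = 1
  -3 + 0 = -3
  -3 + 5 = 2
  0 + 5 = 5
Collected distinct sums: {-7, -4, -3, 1, 2, 5}
|A +̂ A| = 6
(Reference bound: |A +̂ A| ≥ 2|A| - 3 for |A| ≥ 2, with |A| = 4 giving ≥ 5.)

|A +̂ A| = 6


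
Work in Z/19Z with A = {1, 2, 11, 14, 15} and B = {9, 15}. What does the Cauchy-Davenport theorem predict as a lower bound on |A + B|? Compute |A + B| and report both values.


Cauchy-Davenport: |A + B| ≥ min(p, |A| + |B| - 1) for A, B nonempty in Z/pZ.
|A| = 5, |B| = 2, p = 19.
CD lower bound = min(19, 5 + 2 - 1) = min(19, 6) = 6.
Compute A + B mod 19 directly:
a = 1: 1+9=10, 1+15=16
a = 2: 2+9=11, 2+15=17
a = 11: 11+9=1, 11+15=7
a = 14: 14+9=4, 14+15=10
a = 15: 15+9=5, 15+15=11
A + B = {1, 4, 5, 7, 10, 11, 16, 17}, so |A + B| = 8.
Verify: 8 ≥ 6? Yes ✓.

CD lower bound = 6, actual |A + B| = 8.


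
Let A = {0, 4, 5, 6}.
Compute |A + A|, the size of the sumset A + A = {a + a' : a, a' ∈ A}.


A + A = {a + a' : a, a' ∈ A}; |A| = 4.
General bounds: 2|A| - 1 ≤ |A + A| ≤ |A|(|A|+1)/2, i.e. 7 ≤ |A + A| ≤ 10.
Lower bound 2|A|-1 is attained iff A is an arithmetic progression.
Enumerate sums a + a' for a ≤ a' (symmetric, so this suffices):
a = 0: 0+0=0, 0+4=4, 0+5=5, 0+6=6
a = 4: 4+4=8, 4+5=9, 4+6=10
a = 5: 5+5=10, 5+6=11
a = 6: 6+6=12
Distinct sums: {0, 4, 5, 6, 8, 9, 10, 11, 12}
|A + A| = 9

|A + A| = 9


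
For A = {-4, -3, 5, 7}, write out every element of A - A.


A - A = {a - a' : a, a' ∈ A}.
Compute a - a' for each ordered pair (a, a'):
a = -4: -4--4=0, -4--3=-1, -4-5=-9, -4-7=-11
a = -3: -3--4=1, -3--3=0, -3-5=-8, -3-7=-10
a = 5: 5--4=9, 5--3=8, 5-5=0, 5-7=-2
a = 7: 7--4=11, 7--3=10, 7-5=2, 7-7=0
Collecting distinct values (and noting 0 appears from a-a):
A - A = {-11, -10, -9, -8, -2, -1, 0, 1, 2, 8, 9, 10, 11}
|A - A| = 13

A - A = {-11, -10, -9, -8, -2, -1, 0, 1, 2, 8, 9, 10, 11}


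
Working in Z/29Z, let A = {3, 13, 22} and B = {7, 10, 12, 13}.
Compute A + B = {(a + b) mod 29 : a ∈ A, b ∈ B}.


Work in Z/29Z: reduce every sum a + b modulo 29.
Enumerate all 12 pairs:
a = 3: 3+7=10, 3+10=13, 3+12=15, 3+13=16
a = 13: 13+7=20, 13+10=23, 13+12=25, 13+13=26
a = 22: 22+7=0, 22+10=3, 22+12=5, 22+13=6
Distinct residues collected: {0, 3, 5, 6, 10, 13, 15, 16, 20, 23, 25, 26}
|A + B| = 12 (out of 29 total residues).

A + B = {0, 3, 5, 6, 10, 13, 15, 16, 20, 23, 25, 26}


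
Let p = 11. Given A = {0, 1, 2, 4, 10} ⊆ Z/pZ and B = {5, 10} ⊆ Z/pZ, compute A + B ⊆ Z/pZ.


Work in Z/11Z: reduce every sum a + b modulo 11.
Enumerate all 10 pairs:
a = 0: 0+5=5, 0+10=10
a = 1: 1+5=6, 1+10=0
a = 2: 2+5=7, 2+10=1
a = 4: 4+5=9, 4+10=3
a = 10: 10+5=4, 10+10=9
Distinct residues collected: {0, 1, 3, 4, 5, 6, 7, 9, 10}
|A + B| = 9 (out of 11 total residues).

A + B = {0, 1, 3, 4, 5, 6, 7, 9, 10}


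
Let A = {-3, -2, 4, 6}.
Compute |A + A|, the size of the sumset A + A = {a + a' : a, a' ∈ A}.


A + A = {a + a' : a, a' ∈ A}; |A| = 4.
General bounds: 2|A| - 1 ≤ |A + A| ≤ |A|(|A|+1)/2, i.e. 7 ≤ |A + A| ≤ 10.
Lower bound 2|A|-1 is attained iff A is an arithmetic progression.
Enumerate sums a + a' for a ≤ a' (symmetric, so this suffices):
a = -3: -3+-3=-6, -3+-2=-5, -3+4=1, -3+6=3
a = -2: -2+-2=-4, -2+4=2, -2+6=4
a = 4: 4+4=8, 4+6=10
a = 6: 6+6=12
Distinct sums: {-6, -5, -4, 1, 2, 3, 4, 8, 10, 12}
|A + A| = 10

|A + A| = 10


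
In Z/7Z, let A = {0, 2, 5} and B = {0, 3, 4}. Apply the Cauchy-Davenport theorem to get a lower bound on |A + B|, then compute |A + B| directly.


Cauchy-Davenport: |A + B| ≥ min(p, |A| + |B| - 1) for A, B nonempty in Z/pZ.
|A| = 3, |B| = 3, p = 7.
CD lower bound = min(7, 3 + 3 - 1) = min(7, 5) = 5.
Compute A + B mod 7 directly:
a = 0: 0+0=0, 0+3=3, 0+4=4
a = 2: 2+0=2, 2+3=5, 2+4=6
a = 5: 5+0=5, 5+3=1, 5+4=2
A + B = {0, 1, 2, 3, 4, 5, 6}, so |A + B| = 7.
Verify: 7 ≥ 5? Yes ✓.

CD lower bound = 5, actual |A + B| = 7.


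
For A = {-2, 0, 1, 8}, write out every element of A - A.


A - A = {a - a' : a, a' ∈ A}.
Compute a - a' for each ordered pair (a, a'):
a = -2: -2--2=0, -2-0=-2, -2-1=-3, -2-8=-10
a = 0: 0--2=2, 0-0=0, 0-1=-1, 0-8=-8
a = 1: 1--2=3, 1-0=1, 1-1=0, 1-8=-7
a = 8: 8--2=10, 8-0=8, 8-1=7, 8-8=0
Collecting distinct values (and noting 0 appears from a-a):
A - A = {-10, -8, -7, -3, -2, -1, 0, 1, 2, 3, 7, 8, 10}
|A - A| = 13

A - A = {-10, -8, -7, -3, -2, -1, 0, 1, 2, 3, 7, 8, 10}


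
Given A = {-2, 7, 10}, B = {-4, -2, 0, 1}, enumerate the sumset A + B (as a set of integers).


A + B = {a + b : a ∈ A, b ∈ B}.
Enumerate all |A|·|B| = 3·4 = 12 pairs (a, b) and collect distinct sums.
a = -2: -2+-4=-6, -2+-2=-4, -2+0=-2, -2+1=-1
a = 7: 7+-4=3, 7+-2=5, 7+0=7, 7+1=8
a = 10: 10+-4=6, 10+-2=8, 10+0=10, 10+1=11
Collecting distinct sums: A + B = {-6, -4, -2, -1, 3, 5, 6, 7, 8, 10, 11}
|A + B| = 11

A + B = {-6, -4, -2, -1, 3, 5, 6, 7, 8, 10, 11}


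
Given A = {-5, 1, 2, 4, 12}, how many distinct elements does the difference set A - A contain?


A - A = {a - a' : a, a' ∈ A}; |A| = 5.
Bounds: 2|A|-1 ≤ |A - A| ≤ |A|² - |A| + 1, i.e. 9 ≤ |A - A| ≤ 21.
Note: 0 ∈ A - A always (from a - a). The set is symmetric: if d ∈ A - A then -d ∈ A - A.
Enumerate nonzero differences d = a - a' with a > a' (then include -d):
Positive differences: {1, 2, 3, 6, 7, 8, 9, 10, 11, 17}
Full difference set: {0} ∪ (positive diffs) ∪ (negative diffs).
|A - A| = 1 + 2·10 = 21 (matches direct enumeration: 21).

|A - A| = 21


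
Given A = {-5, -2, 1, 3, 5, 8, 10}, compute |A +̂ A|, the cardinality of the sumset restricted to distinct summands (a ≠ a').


Restricted sumset: A +̂ A = {a + a' : a ∈ A, a' ∈ A, a ≠ a'}.
Equivalently, take A + A and drop any sum 2a that is achievable ONLY as a + a for a ∈ A (i.e. sums representable only with equal summands).
Enumerate pairs (a, a') with a < a' (symmetric, so each unordered pair gives one sum; this covers all a ≠ a'):
  -5 + -2 = -7
  -5 + 1 = -4
  -5 + 3 = -2
  -5 + 5 = 0
  -5 + 8 = 3
  -5 + 10 = 5
  -2 + 1 = -1
  -2 + 3 = 1
  -2 + 5 = 3
  -2 + 8 = 6
  -2 + 10 = 8
  1 + 3 = 4
  1 + 5 = 6
  1 + 8 = 9
  1 + 10 = 11
  3 + 5 = 8
  3 + 8 = 11
  3 + 10 = 13
  5 + 8 = 13
  5 + 10 = 15
  8 + 10 = 18
Collected distinct sums: {-7, -4, -2, -1, 0, 1, 3, 4, 5, 6, 8, 9, 11, 13, 15, 18}
|A +̂ A| = 16
(Reference bound: |A +̂ A| ≥ 2|A| - 3 for |A| ≥ 2, with |A| = 7 giving ≥ 11.)

|A +̂ A| = 16


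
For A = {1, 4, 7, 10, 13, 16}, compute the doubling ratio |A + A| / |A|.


|A| = 6.
Compute A + A by enumerating all 36 pairs.
A + A = {2, 5, 8, 11, 14, 17, 20, 23, 26, 29, 32}, so |A + A| = 11.
K = |A + A| / |A| = 11/6 (already in lowest terms) ≈ 1.8333.
Reference: AP of size 6 gives K = 11/6 ≈ 1.8333; a fully generic set of size 6 gives K ≈ 3.5000.

|A| = 6, |A + A| = 11, K = 11/6.


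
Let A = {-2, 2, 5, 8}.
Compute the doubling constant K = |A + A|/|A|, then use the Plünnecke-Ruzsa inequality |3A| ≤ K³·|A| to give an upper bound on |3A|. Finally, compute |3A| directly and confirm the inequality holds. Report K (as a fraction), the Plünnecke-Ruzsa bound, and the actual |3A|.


|A| = 4.
Step 1: Compute A + A by enumerating all 16 pairs.
A + A = {-4, 0, 3, 4, 6, 7, 10, 13, 16}, so |A + A| = 9.
Step 2: Doubling constant K = |A + A|/|A| = 9/4 = 9/4 ≈ 2.2500.
Step 3: Plünnecke-Ruzsa gives |3A| ≤ K³·|A| = (2.2500)³ · 4 ≈ 45.5625.
Step 4: Compute 3A = A + A + A directly by enumerating all triples (a,b,c) ∈ A³; |3A| = 16.
Step 5: Check 16 ≤ 45.5625? Yes ✓.

K = 9/4, Plünnecke-Ruzsa bound K³|A| ≈ 45.5625, |3A| = 16, inequality holds.


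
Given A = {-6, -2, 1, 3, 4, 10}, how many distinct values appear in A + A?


A + A = {a + a' : a, a' ∈ A}; |A| = 6.
General bounds: 2|A| - 1 ≤ |A + A| ≤ |A|(|A|+1)/2, i.e. 11 ≤ |A + A| ≤ 21.
Lower bound 2|A|-1 is attained iff A is an arithmetic progression.
Enumerate sums a + a' for a ≤ a' (symmetric, so this suffices):
a = -6: -6+-6=-12, -6+-2=-8, -6+1=-5, -6+3=-3, -6+4=-2, -6+10=4
a = -2: -2+-2=-4, -2+1=-1, -2+3=1, -2+4=2, -2+10=8
a = 1: 1+1=2, 1+3=4, 1+4=5, 1+10=11
a = 3: 3+3=6, 3+4=7, 3+10=13
a = 4: 4+4=8, 4+10=14
a = 10: 10+10=20
Distinct sums: {-12, -8, -5, -4, -3, -2, -1, 1, 2, 4, 5, 6, 7, 8, 11, 13, 14, 20}
|A + A| = 18

|A + A| = 18


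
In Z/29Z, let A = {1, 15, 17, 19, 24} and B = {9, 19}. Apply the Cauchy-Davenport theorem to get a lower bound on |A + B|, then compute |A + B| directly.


Cauchy-Davenport: |A + B| ≥ min(p, |A| + |B| - 1) for A, B nonempty in Z/pZ.
|A| = 5, |B| = 2, p = 29.
CD lower bound = min(29, 5 + 2 - 1) = min(29, 6) = 6.
Compute A + B mod 29 directly:
a = 1: 1+9=10, 1+19=20
a = 15: 15+9=24, 15+19=5
a = 17: 17+9=26, 17+19=7
a = 19: 19+9=28, 19+19=9
a = 24: 24+9=4, 24+19=14
A + B = {4, 5, 7, 9, 10, 14, 20, 24, 26, 28}, so |A + B| = 10.
Verify: 10 ≥ 6? Yes ✓.

CD lower bound = 6, actual |A + B| = 10.


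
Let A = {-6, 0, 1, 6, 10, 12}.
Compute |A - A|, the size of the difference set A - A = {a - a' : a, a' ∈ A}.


A - A = {a - a' : a, a' ∈ A}; |A| = 6.
Bounds: 2|A|-1 ≤ |A - A| ≤ |A|² - |A| + 1, i.e. 11 ≤ |A - A| ≤ 31.
Note: 0 ∈ A - A always (from a - a). The set is symmetric: if d ∈ A - A then -d ∈ A - A.
Enumerate nonzero differences d = a - a' with a > a' (then include -d):
Positive differences: {1, 2, 4, 5, 6, 7, 9, 10, 11, 12, 16, 18}
Full difference set: {0} ∪ (positive diffs) ∪ (negative diffs).
|A - A| = 1 + 2·12 = 25 (matches direct enumeration: 25).

|A - A| = 25


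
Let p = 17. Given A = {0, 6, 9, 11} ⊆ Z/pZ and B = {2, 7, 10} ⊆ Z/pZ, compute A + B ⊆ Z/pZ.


Work in Z/17Z: reduce every sum a + b modulo 17.
Enumerate all 12 pairs:
a = 0: 0+2=2, 0+7=7, 0+10=10
a = 6: 6+2=8, 6+7=13, 6+10=16
a = 9: 9+2=11, 9+7=16, 9+10=2
a = 11: 11+2=13, 11+7=1, 11+10=4
Distinct residues collected: {1, 2, 4, 7, 8, 10, 11, 13, 16}
|A + B| = 9 (out of 17 total residues).

A + B = {1, 2, 4, 7, 8, 10, 11, 13, 16}


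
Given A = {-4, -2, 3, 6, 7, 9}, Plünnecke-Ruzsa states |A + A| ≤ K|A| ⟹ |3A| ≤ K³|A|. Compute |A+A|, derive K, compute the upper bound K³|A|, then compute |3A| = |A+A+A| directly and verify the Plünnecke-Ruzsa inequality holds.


|A| = 6.
Step 1: Compute A + A by enumerating all 36 pairs.
A + A = {-8, -6, -4, -1, 1, 2, 3, 4, 5, 6, 7, 9, 10, 12, 13, 14, 15, 16, 18}, so |A + A| = 19.
Step 2: Doubling constant K = |A + A|/|A| = 19/6 = 19/6 ≈ 3.1667.
Step 3: Plünnecke-Ruzsa gives |3A| ≤ K³·|A| = (3.1667)³ · 6 ≈ 190.5278.
Step 4: Compute 3A = A + A + A directly by enumerating all triples (a,b,c) ∈ A³; |3A| = 35.
Step 5: Check 35 ≤ 190.5278? Yes ✓.

K = 19/6, Plünnecke-Ruzsa bound K³|A| ≈ 190.5278, |3A| = 35, inequality holds.


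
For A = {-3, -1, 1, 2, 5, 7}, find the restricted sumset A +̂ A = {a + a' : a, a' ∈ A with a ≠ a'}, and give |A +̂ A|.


Restricted sumset: A +̂ A = {a + a' : a ∈ A, a' ∈ A, a ≠ a'}.
Equivalently, take A + A and drop any sum 2a that is achievable ONLY as a + a for a ∈ A (i.e. sums representable only with equal summands).
Enumerate pairs (a, a') with a < a' (symmetric, so each unordered pair gives one sum; this covers all a ≠ a'):
  -3 + -1 = -4
  -3 + 1 = -2
  -3 + 2 = -1
  -3 + 5 = 2
  -3 + 7 = 4
  -1 + 1 = 0
  -1 + 2 = 1
  -1 + 5 = 4
  -1 + 7 = 6
  1 + 2 = 3
  1 + 5 = 6
  1 + 7 = 8
  2 + 5 = 7
  2 + 7 = 9
  5 + 7 = 12
Collected distinct sums: {-4, -2, -1, 0, 1, 2, 3, 4, 6, 7, 8, 9, 12}
|A +̂ A| = 13
(Reference bound: |A +̂ A| ≥ 2|A| - 3 for |A| ≥ 2, with |A| = 6 giving ≥ 9.)

|A +̂ A| = 13


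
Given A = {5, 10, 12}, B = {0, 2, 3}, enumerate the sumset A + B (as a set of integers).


A + B = {a + b : a ∈ A, b ∈ B}.
Enumerate all |A|·|B| = 3·3 = 9 pairs (a, b) and collect distinct sums.
a = 5: 5+0=5, 5+2=7, 5+3=8
a = 10: 10+0=10, 10+2=12, 10+3=13
a = 12: 12+0=12, 12+2=14, 12+3=15
Collecting distinct sums: A + B = {5, 7, 8, 10, 12, 13, 14, 15}
|A + B| = 8

A + B = {5, 7, 8, 10, 12, 13, 14, 15}


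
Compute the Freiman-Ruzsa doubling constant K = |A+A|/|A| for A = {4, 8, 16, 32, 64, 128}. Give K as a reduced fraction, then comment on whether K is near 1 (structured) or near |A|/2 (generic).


|A| = 6.
Compute A + A by enumerating all 36 pairs.
A + A = {8, 12, 16, 20, 24, 32, 36, 40, 48, 64, 68, 72, 80, 96, 128, 132, 136, 144, 160, 192, 256}, so |A + A| = 21.
K = |A + A| / |A| = 21/6 = 7/2 ≈ 3.5000.
Reference: AP of size 6 gives K = 11/6 ≈ 1.8333; a fully generic set of size 6 gives K ≈ 3.5000.

|A| = 6, |A + A| = 21, K = 21/6 = 7/2.


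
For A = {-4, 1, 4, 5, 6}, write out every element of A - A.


A - A = {a - a' : a, a' ∈ A}.
Compute a - a' for each ordered pair (a, a'):
a = -4: -4--4=0, -4-1=-5, -4-4=-8, -4-5=-9, -4-6=-10
a = 1: 1--4=5, 1-1=0, 1-4=-3, 1-5=-4, 1-6=-5
a = 4: 4--4=8, 4-1=3, 4-4=0, 4-5=-1, 4-6=-2
a = 5: 5--4=9, 5-1=4, 5-4=1, 5-5=0, 5-6=-1
a = 6: 6--4=10, 6-1=5, 6-4=2, 6-5=1, 6-6=0
Collecting distinct values (and noting 0 appears from a-a):
A - A = {-10, -9, -8, -5, -4, -3, -2, -1, 0, 1, 2, 3, 4, 5, 8, 9, 10}
|A - A| = 17

A - A = {-10, -9, -8, -5, -4, -3, -2, -1, 0, 1, 2, 3, 4, 5, 8, 9, 10}


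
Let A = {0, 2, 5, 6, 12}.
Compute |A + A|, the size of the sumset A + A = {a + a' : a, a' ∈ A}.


A + A = {a + a' : a, a' ∈ A}; |A| = 5.
General bounds: 2|A| - 1 ≤ |A + A| ≤ |A|(|A|+1)/2, i.e. 9 ≤ |A + A| ≤ 15.
Lower bound 2|A|-1 is attained iff A is an arithmetic progression.
Enumerate sums a + a' for a ≤ a' (symmetric, so this suffices):
a = 0: 0+0=0, 0+2=2, 0+5=5, 0+6=6, 0+12=12
a = 2: 2+2=4, 2+5=7, 2+6=8, 2+12=14
a = 5: 5+5=10, 5+6=11, 5+12=17
a = 6: 6+6=12, 6+12=18
a = 12: 12+12=24
Distinct sums: {0, 2, 4, 5, 6, 7, 8, 10, 11, 12, 14, 17, 18, 24}
|A + A| = 14

|A + A| = 14


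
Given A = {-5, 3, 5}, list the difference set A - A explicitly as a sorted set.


A - A = {a - a' : a, a' ∈ A}.
Compute a - a' for each ordered pair (a, a'):
a = -5: -5--5=0, -5-3=-8, -5-5=-10
a = 3: 3--5=8, 3-3=0, 3-5=-2
a = 5: 5--5=10, 5-3=2, 5-5=0
Collecting distinct values (and noting 0 appears from a-a):
A - A = {-10, -8, -2, 0, 2, 8, 10}
|A - A| = 7

A - A = {-10, -8, -2, 0, 2, 8, 10}


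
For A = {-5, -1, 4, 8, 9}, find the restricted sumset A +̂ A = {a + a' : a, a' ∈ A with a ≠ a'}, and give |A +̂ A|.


Restricted sumset: A +̂ A = {a + a' : a ∈ A, a' ∈ A, a ≠ a'}.
Equivalently, take A + A and drop any sum 2a that is achievable ONLY as a + a for a ∈ A (i.e. sums representable only with equal summands).
Enumerate pairs (a, a') with a < a' (symmetric, so each unordered pair gives one sum; this covers all a ≠ a'):
  -5 + -1 = -6
  -5 + 4 = -1
  -5 + 8 = 3
  -5 + 9 = 4
  -1 + 4 = 3
  -1 + 8 = 7
  -1 + 9 = 8
  4 + 8 = 12
  4 + 9 = 13
  8 + 9 = 17
Collected distinct sums: {-6, -1, 3, 4, 7, 8, 12, 13, 17}
|A +̂ A| = 9
(Reference bound: |A +̂ A| ≥ 2|A| - 3 for |A| ≥ 2, with |A| = 5 giving ≥ 7.)

|A +̂ A| = 9


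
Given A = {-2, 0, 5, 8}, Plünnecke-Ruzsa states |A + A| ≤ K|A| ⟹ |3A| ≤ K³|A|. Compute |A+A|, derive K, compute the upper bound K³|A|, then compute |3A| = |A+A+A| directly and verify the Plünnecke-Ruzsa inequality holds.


|A| = 4.
Step 1: Compute A + A by enumerating all 16 pairs.
A + A = {-4, -2, 0, 3, 5, 6, 8, 10, 13, 16}, so |A + A| = 10.
Step 2: Doubling constant K = |A + A|/|A| = 10/4 = 10/4 ≈ 2.5000.
Step 3: Plünnecke-Ruzsa gives |3A| ≤ K³·|A| = (2.5000)³ · 4 ≈ 62.5000.
Step 4: Compute 3A = A + A + A directly by enumerating all triples (a,b,c) ∈ A³; |3A| = 19.
Step 5: Check 19 ≤ 62.5000? Yes ✓.

K = 10/4, Plünnecke-Ruzsa bound K³|A| ≈ 62.5000, |3A| = 19, inequality holds.


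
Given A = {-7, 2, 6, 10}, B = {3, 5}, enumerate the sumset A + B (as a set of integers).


A + B = {a + b : a ∈ A, b ∈ B}.
Enumerate all |A|·|B| = 4·2 = 8 pairs (a, b) and collect distinct sums.
a = -7: -7+3=-4, -7+5=-2
a = 2: 2+3=5, 2+5=7
a = 6: 6+3=9, 6+5=11
a = 10: 10+3=13, 10+5=15
Collecting distinct sums: A + B = {-4, -2, 5, 7, 9, 11, 13, 15}
|A + B| = 8

A + B = {-4, -2, 5, 7, 9, 11, 13, 15}


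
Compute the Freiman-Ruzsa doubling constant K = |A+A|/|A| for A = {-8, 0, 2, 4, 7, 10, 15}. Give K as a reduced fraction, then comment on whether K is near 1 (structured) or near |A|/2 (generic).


|A| = 7.
Compute A + A by enumerating all 49 pairs.
A + A = {-16, -8, -6, -4, -1, 0, 2, 4, 6, 7, 8, 9, 10, 11, 12, 14, 15, 17, 19, 20, 22, 25, 30}, so |A + A| = 23.
K = |A + A| / |A| = 23/7 (already in lowest terms) ≈ 3.2857.
Reference: AP of size 7 gives K = 13/7 ≈ 1.8571; a fully generic set of size 7 gives K ≈ 4.0000.

|A| = 7, |A + A| = 23, K = 23/7.


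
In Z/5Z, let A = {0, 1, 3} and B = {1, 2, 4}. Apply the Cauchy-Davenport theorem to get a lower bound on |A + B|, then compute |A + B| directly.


Cauchy-Davenport: |A + B| ≥ min(p, |A| + |B| - 1) for A, B nonempty in Z/pZ.
|A| = 3, |B| = 3, p = 5.
CD lower bound = min(5, 3 + 3 - 1) = min(5, 5) = 5.
Compute A + B mod 5 directly:
a = 0: 0+1=1, 0+2=2, 0+4=4
a = 1: 1+1=2, 1+2=3, 1+4=0
a = 3: 3+1=4, 3+2=0, 3+4=2
A + B = {0, 1, 2, 3, 4}, so |A + B| = 5.
Verify: 5 ≥ 5? Yes ✓.

CD lower bound = 5, actual |A + B| = 5.


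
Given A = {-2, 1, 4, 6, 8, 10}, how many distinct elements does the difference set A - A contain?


A - A = {a - a' : a, a' ∈ A}; |A| = 6.
Bounds: 2|A|-1 ≤ |A - A| ≤ |A|² - |A| + 1, i.e. 11 ≤ |A - A| ≤ 31.
Note: 0 ∈ A - A always (from a - a). The set is symmetric: if d ∈ A - A then -d ∈ A - A.
Enumerate nonzero differences d = a - a' with a > a' (then include -d):
Positive differences: {2, 3, 4, 5, 6, 7, 8, 9, 10, 12}
Full difference set: {0} ∪ (positive diffs) ∪ (negative diffs).
|A - A| = 1 + 2·10 = 21 (matches direct enumeration: 21).

|A - A| = 21


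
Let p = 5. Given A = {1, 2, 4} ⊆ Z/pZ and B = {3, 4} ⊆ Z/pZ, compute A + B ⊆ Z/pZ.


Work in Z/5Z: reduce every sum a + b modulo 5.
Enumerate all 6 pairs:
a = 1: 1+3=4, 1+4=0
a = 2: 2+3=0, 2+4=1
a = 4: 4+3=2, 4+4=3
Distinct residues collected: {0, 1, 2, 3, 4}
|A + B| = 5 (out of 5 total residues).

A + B = {0, 1, 2, 3, 4}


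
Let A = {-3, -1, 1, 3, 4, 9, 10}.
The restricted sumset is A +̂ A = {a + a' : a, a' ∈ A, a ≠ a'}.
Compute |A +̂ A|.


Restricted sumset: A +̂ A = {a + a' : a ∈ A, a' ∈ A, a ≠ a'}.
Equivalently, take A + A and drop any sum 2a that is achievable ONLY as a + a for a ∈ A (i.e. sums representable only with equal summands).
Enumerate pairs (a, a') with a < a' (symmetric, so each unordered pair gives one sum; this covers all a ≠ a'):
  -3 + -1 = -4
  -3 + 1 = -2
  -3 + 3 = 0
  -3 + 4 = 1
  -3 + 9 = 6
  -3 + 10 = 7
  -1 + 1 = 0
  -1 + 3 = 2
  -1 + 4 = 3
  -1 + 9 = 8
  -1 + 10 = 9
  1 + 3 = 4
  1 + 4 = 5
  1 + 9 = 10
  1 + 10 = 11
  3 + 4 = 7
  3 + 9 = 12
  3 + 10 = 13
  4 + 9 = 13
  4 + 10 = 14
  9 + 10 = 19
Collected distinct sums: {-4, -2, 0, 1, 2, 3, 4, 5, 6, 7, 8, 9, 10, 11, 12, 13, 14, 19}
|A +̂ A| = 18
(Reference bound: |A +̂ A| ≥ 2|A| - 3 for |A| ≥ 2, with |A| = 7 giving ≥ 11.)

|A +̂ A| = 18


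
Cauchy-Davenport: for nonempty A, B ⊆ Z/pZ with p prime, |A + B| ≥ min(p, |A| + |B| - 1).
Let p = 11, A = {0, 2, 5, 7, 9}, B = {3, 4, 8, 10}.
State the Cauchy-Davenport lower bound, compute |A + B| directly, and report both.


Cauchy-Davenport: |A + B| ≥ min(p, |A| + |B| - 1) for A, B nonempty in Z/pZ.
|A| = 5, |B| = 4, p = 11.
CD lower bound = min(11, 5 + 4 - 1) = min(11, 8) = 8.
Compute A + B mod 11 directly:
a = 0: 0+3=3, 0+4=4, 0+8=8, 0+10=10
a = 2: 2+3=5, 2+4=6, 2+8=10, 2+10=1
a = 5: 5+3=8, 5+4=9, 5+8=2, 5+10=4
a = 7: 7+3=10, 7+4=0, 7+8=4, 7+10=6
a = 9: 9+3=1, 9+4=2, 9+8=6, 9+10=8
A + B = {0, 1, 2, 3, 4, 5, 6, 8, 9, 10}, so |A + B| = 10.
Verify: 10 ≥ 8? Yes ✓.

CD lower bound = 8, actual |A + B| = 10.


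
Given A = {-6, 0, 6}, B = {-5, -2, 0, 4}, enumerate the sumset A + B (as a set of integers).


A + B = {a + b : a ∈ A, b ∈ B}.
Enumerate all |A|·|B| = 3·4 = 12 pairs (a, b) and collect distinct sums.
a = -6: -6+-5=-11, -6+-2=-8, -6+0=-6, -6+4=-2
a = 0: 0+-5=-5, 0+-2=-2, 0+0=0, 0+4=4
a = 6: 6+-5=1, 6+-2=4, 6+0=6, 6+4=10
Collecting distinct sums: A + B = {-11, -8, -6, -5, -2, 0, 1, 4, 6, 10}
|A + B| = 10

A + B = {-11, -8, -6, -5, -2, 0, 1, 4, 6, 10}


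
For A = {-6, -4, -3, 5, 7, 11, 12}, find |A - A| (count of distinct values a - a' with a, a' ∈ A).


A - A = {a - a' : a, a' ∈ A}; |A| = 7.
Bounds: 2|A|-1 ≤ |A - A| ≤ |A|² - |A| + 1, i.e. 13 ≤ |A - A| ≤ 43.
Note: 0 ∈ A - A always (from a - a). The set is symmetric: if d ∈ A - A then -d ∈ A - A.
Enumerate nonzero differences d = a - a' with a > a' (then include -d):
Positive differences: {1, 2, 3, 4, 5, 6, 7, 8, 9, 10, 11, 13, 14, 15, 16, 17, 18}
Full difference set: {0} ∪ (positive diffs) ∪ (negative diffs).
|A - A| = 1 + 2·17 = 35 (matches direct enumeration: 35).

|A - A| = 35


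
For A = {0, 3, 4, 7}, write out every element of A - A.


A - A = {a - a' : a, a' ∈ A}.
Compute a - a' for each ordered pair (a, a'):
a = 0: 0-0=0, 0-3=-3, 0-4=-4, 0-7=-7
a = 3: 3-0=3, 3-3=0, 3-4=-1, 3-7=-4
a = 4: 4-0=4, 4-3=1, 4-4=0, 4-7=-3
a = 7: 7-0=7, 7-3=4, 7-4=3, 7-7=0
Collecting distinct values (and noting 0 appears from a-a):
A - A = {-7, -4, -3, -1, 0, 1, 3, 4, 7}
|A - A| = 9

A - A = {-7, -4, -3, -1, 0, 1, 3, 4, 7}


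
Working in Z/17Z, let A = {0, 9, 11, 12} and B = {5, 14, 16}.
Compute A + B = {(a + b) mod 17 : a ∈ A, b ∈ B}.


Work in Z/17Z: reduce every sum a + b modulo 17.
Enumerate all 12 pairs:
a = 0: 0+5=5, 0+14=14, 0+16=16
a = 9: 9+5=14, 9+14=6, 9+16=8
a = 11: 11+5=16, 11+14=8, 11+16=10
a = 12: 12+5=0, 12+14=9, 12+16=11
Distinct residues collected: {0, 5, 6, 8, 9, 10, 11, 14, 16}
|A + B| = 9 (out of 17 total residues).

A + B = {0, 5, 6, 8, 9, 10, 11, 14, 16}


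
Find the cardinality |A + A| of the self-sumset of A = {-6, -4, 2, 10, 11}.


A + A = {a + a' : a, a' ∈ A}; |A| = 5.
General bounds: 2|A| - 1 ≤ |A + A| ≤ |A|(|A|+1)/2, i.e. 9 ≤ |A + A| ≤ 15.
Lower bound 2|A|-1 is attained iff A is an arithmetic progression.
Enumerate sums a + a' for a ≤ a' (symmetric, so this suffices):
a = -6: -6+-6=-12, -6+-4=-10, -6+2=-4, -6+10=4, -6+11=5
a = -4: -4+-4=-8, -4+2=-2, -4+10=6, -4+11=7
a = 2: 2+2=4, 2+10=12, 2+11=13
a = 10: 10+10=20, 10+11=21
a = 11: 11+11=22
Distinct sums: {-12, -10, -8, -4, -2, 4, 5, 6, 7, 12, 13, 20, 21, 22}
|A + A| = 14

|A + A| = 14


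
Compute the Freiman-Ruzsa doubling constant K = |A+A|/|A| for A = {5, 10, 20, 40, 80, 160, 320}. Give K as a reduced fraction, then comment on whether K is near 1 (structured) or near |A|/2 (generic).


|A| = 7.
Compute A + A by enumerating all 49 pairs.
A + A = {10, 15, 20, 25, 30, 40, 45, 50, 60, 80, 85, 90, 100, 120, 160, 165, 170, 180, 200, 240, 320, 325, 330, 340, 360, 400, 480, 640}, so |A + A| = 28.
K = |A + A| / |A| = 28/7 = 4/1 ≈ 4.0000.
Reference: AP of size 7 gives K = 13/7 ≈ 1.8571; a fully generic set of size 7 gives K ≈ 4.0000.

|A| = 7, |A + A| = 28, K = 28/7 = 4/1.


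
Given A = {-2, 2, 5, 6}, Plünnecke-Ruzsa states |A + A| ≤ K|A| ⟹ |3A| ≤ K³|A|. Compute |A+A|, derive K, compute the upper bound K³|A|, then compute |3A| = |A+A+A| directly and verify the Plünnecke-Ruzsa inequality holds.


|A| = 4.
Step 1: Compute A + A by enumerating all 16 pairs.
A + A = {-4, 0, 3, 4, 7, 8, 10, 11, 12}, so |A + A| = 9.
Step 2: Doubling constant K = |A + A|/|A| = 9/4 = 9/4 ≈ 2.2500.
Step 3: Plünnecke-Ruzsa gives |3A| ≤ K³·|A| = (2.2500)³ · 4 ≈ 45.5625.
Step 4: Compute 3A = A + A + A directly by enumerating all triples (a,b,c) ∈ A³; |3A| = 16.
Step 5: Check 16 ≤ 45.5625? Yes ✓.

K = 9/4, Plünnecke-Ruzsa bound K³|A| ≈ 45.5625, |3A| = 16, inequality holds.


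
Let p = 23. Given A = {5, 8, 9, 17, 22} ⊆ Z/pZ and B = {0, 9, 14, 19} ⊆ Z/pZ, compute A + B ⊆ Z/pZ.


Work in Z/23Z: reduce every sum a + b modulo 23.
Enumerate all 20 pairs:
a = 5: 5+0=5, 5+9=14, 5+14=19, 5+19=1
a = 8: 8+0=8, 8+9=17, 8+14=22, 8+19=4
a = 9: 9+0=9, 9+9=18, 9+14=0, 9+19=5
a = 17: 17+0=17, 17+9=3, 17+14=8, 17+19=13
a = 22: 22+0=22, 22+9=8, 22+14=13, 22+19=18
Distinct residues collected: {0, 1, 3, 4, 5, 8, 9, 13, 14, 17, 18, 19, 22}
|A + B| = 13 (out of 23 total residues).

A + B = {0, 1, 3, 4, 5, 8, 9, 13, 14, 17, 18, 19, 22}


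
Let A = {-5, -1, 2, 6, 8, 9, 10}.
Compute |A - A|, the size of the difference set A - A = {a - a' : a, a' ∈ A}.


A - A = {a - a' : a, a' ∈ A}; |A| = 7.
Bounds: 2|A|-1 ≤ |A - A| ≤ |A|² - |A| + 1, i.e. 13 ≤ |A - A| ≤ 43.
Note: 0 ∈ A - A always (from a - a). The set is symmetric: if d ∈ A - A then -d ∈ A - A.
Enumerate nonzero differences d = a - a' with a > a' (then include -d):
Positive differences: {1, 2, 3, 4, 6, 7, 8, 9, 10, 11, 13, 14, 15}
Full difference set: {0} ∪ (positive diffs) ∪ (negative diffs).
|A - A| = 1 + 2·13 = 27 (matches direct enumeration: 27).

|A - A| = 27


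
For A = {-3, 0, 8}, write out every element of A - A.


A - A = {a - a' : a, a' ∈ A}.
Compute a - a' for each ordered pair (a, a'):
a = -3: -3--3=0, -3-0=-3, -3-8=-11
a = 0: 0--3=3, 0-0=0, 0-8=-8
a = 8: 8--3=11, 8-0=8, 8-8=0
Collecting distinct values (and noting 0 appears from a-a):
A - A = {-11, -8, -3, 0, 3, 8, 11}
|A - A| = 7

A - A = {-11, -8, -3, 0, 3, 8, 11}


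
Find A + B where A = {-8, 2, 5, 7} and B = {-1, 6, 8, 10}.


A + B = {a + b : a ∈ A, b ∈ B}.
Enumerate all |A|·|B| = 4·4 = 16 pairs (a, b) and collect distinct sums.
a = -8: -8+-1=-9, -8+6=-2, -8+8=0, -8+10=2
a = 2: 2+-1=1, 2+6=8, 2+8=10, 2+10=12
a = 5: 5+-1=4, 5+6=11, 5+8=13, 5+10=15
a = 7: 7+-1=6, 7+6=13, 7+8=15, 7+10=17
Collecting distinct sums: A + B = {-9, -2, 0, 1, 2, 4, 6, 8, 10, 11, 12, 13, 15, 17}
|A + B| = 14

A + B = {-9, -2, 0, 1, 2, 4, 6, 8, 10, 11, 12, 13, 15, 17}


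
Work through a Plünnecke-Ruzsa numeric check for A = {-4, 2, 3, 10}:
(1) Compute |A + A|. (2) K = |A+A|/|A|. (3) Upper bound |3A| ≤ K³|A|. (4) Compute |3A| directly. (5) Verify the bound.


|A| = 4.
Step 1: Compute A + A by enumerating all 16 pairs.
A + A = {-8, -2, -1, 4, 5, 6, 12, 13, 20}, so |A + A| = 9.
Step 2: Doubling constant K = |A + A|/|A| = 9/4 = 9/4 ≈ 2.2500.
Step 3: Plünnecke-Ruzsa gives |3A| ≤ K³·|A| = (2.2500)³ · 4 ≈ 45.5625.
Step 4: Compute 3A = A + A + A directly by enumerating all triples (a,b,c) ∈ A³; |3A| = 16.
Step 5: Check 16 ≤ 45.5625? Yes ✓.

K = 9/4, Plünnecke-Ruzsa bound K³|A| ≈ 45.5625, |3A| = 16, inequality holds.


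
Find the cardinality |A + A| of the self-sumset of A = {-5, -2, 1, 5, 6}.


A + A = {a + a' : a, a' ∈ A}; |A| = 5.
General bounds: 2|A| - 1 ≤ |A + A| ≤ |A|(|A|+1)/2, i.e. 9 ≤ |A + A| ≤ 15.
Lower bound 2|A|-1 is attained iff A is an arithmetic progression.
Enumerate sums a + a' for a ≤ a' (symmetric, so this suffices):
a = -5: -5+-5=-10, -5+-2=-7, -5+1=-4, -5+5=0, -5+6=1
a = -2: -2+-2=-4, -2+1=-1, -2+5=3, -2+6=4
a = 1: 1+1=2, 1+5=6, 1+6=7
a = 5: 5+5=10, 5+6=11
a = 6: 6+6=12
Distinct sums: {-10, -7, -4, -1, 0, 1, 2, 3, 4, 6, 7, 10, 11, 12}
|A + A| = 14

|A + A| = 14


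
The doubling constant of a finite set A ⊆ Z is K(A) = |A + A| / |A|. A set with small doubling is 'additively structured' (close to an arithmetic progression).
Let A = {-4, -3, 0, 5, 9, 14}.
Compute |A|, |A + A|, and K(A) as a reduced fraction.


|A| = 6.
Compute A + A by enumerating all 36 pairs.
A + A = {-8, -7, -6, -4, -3, 0, 1, 2, 5, 6, 9, 10, 11, 14, 18, 19, 23, 28}, so |A + A| = 18.
K = |A + A| / |A| = 18/6 = 3/1 ≈ 3.0000.
Reference: AP of size 6 gives K = 11/6 ≈ 1.8333; a fully generic set of size 6 gives K ≈ 3.5000.

|A| = 6, |A + A| = 18, K = 18/6 = 3/1.


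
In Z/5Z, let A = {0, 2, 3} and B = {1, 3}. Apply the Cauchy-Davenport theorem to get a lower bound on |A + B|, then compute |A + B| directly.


Cauchy-Davenport: |A + B| ≥ min(p, |A| + |B| - 1) for A, B nonempty in Z/pZ.
|A| = 3, |B| = 2, p = 5.
CD lower bound = min(5, 3 + 2 - 1) = min(5, 4) = 4.
Compute A + B mod 5 directly:
a = 0: 0+1=1, 0+3=3
a = 2: 2+1=3, 2+3=0
a = 3: 3+1=4, 3+3=1
A + B = {0, 1, 3, 4}, so |A + B| = 4.
Verify: 4 ≥ 4? Yes ✓.

CD lower bound = 4, actual |A + B| = 4.


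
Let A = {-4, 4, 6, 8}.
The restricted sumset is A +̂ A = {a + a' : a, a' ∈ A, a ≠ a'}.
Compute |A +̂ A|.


Restricted sumset: A +̂ A = {a + a' : a ∈ A, a' ∈ A, a ≠ a'}.
Equivalently, take A + A and drop any sum 2a that is achievable ONLY as a + a for a ∈ A (i.e. sums representable only with equal summands).
Enumerate pairs (a, a') with a < a' (symmetric, so each unordered pair gives one sum; this covers all a ≠ a'):
  -4 + 4 = 0
  -4 + 6 = 2
  -4 + 8 = 4
  4 + 6 = 10
  4 + 8 = 12
  6 + 8 = 14
Collected distinct sums: {0, 2, 4, 10, 12, 14}
|A +̂ A| = 6
(Reference bound: |A +̂ A| ≥ 2|A| - 3 for |A| ≥ 2, with |A| = 4 giving ≥ 5.)

|A +̂ A| = 6


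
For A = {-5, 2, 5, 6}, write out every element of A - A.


A - A = {a - a' : a, a' ∈ A}.
Compute a - a' for each ordered pair (a, a'):
a = -5: -5--5=0, -5-2=-7, -5-5=-10, -5-6=-11
a = 2: 2--5=7, 2-2=0, 2-5=-3, 2-6=-4
a = 5: 5--5=10, 5-2=3, 5-5=0, 5-6=-1
a = 6: 6--5=11, 6-2=4, 6-5=1, 6-6=0
Collecting distinct values (and noting 0 appears from a-a):
A - A = {-11, -10, -7, -4, -3, -1, 0, 1, 3, 4, 7, 10, 11}
|A - A| = 13

A - A = {-11, -10, -7, -4, -3, -1, 0, 1, 3, 4, 7, 10, 11}


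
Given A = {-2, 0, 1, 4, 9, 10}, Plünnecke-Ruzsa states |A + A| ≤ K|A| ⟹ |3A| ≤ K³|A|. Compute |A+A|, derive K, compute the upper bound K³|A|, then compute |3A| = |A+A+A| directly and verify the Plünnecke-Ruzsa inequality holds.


|A| = 6.
Step 1: Compute A + A by enumerating all 36 pairs.
A + A = {-4, -2, -1, 0, 1, 2, 4, 5, 7, 8, 9, 10, 11, 13, 14, 18, 19, 20}, so |A + A| = 18.
Step 2: Doubling constant K = |A + A|/|A| = 18/6 = 18/6 ≈ 3.0000.
Step 3: Plünnecke-Ruzsa gives |3A| ≤ K³·|A| = (3.0000)³ · 6 ≈ 162.0000.
Step 4: Compute 3A = A + A + A directly by enumerating all triples (a,b,c) ∈ A³; |3A| = 34.
Step 5: Check 34 ≤ 162.0000? Yes ✓.

K = 18/6, Plünnecke-Ruzsa bound K³|A| ≈ 162.0000, |3A| = 34, inequality holds.
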